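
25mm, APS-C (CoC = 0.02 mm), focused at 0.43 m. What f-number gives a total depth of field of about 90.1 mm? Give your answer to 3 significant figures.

f/8

Write h = H − f = f²/(N·c). The thin-lens limits are Dn = s·h/(h + (s−f)) and Df = s·h/(h − (s−f)), so DoF = Df − Dn = 2·s·(s−f)·h / (h² − (s−f)²).
That is a quadratic in h: DoF·h² − 2·s·(s−f)·h − DoF·(s−f)² = 0 ⇒ h = (s−f)·(s + √(s² + DoF²)) / DoF = 405 × (430 + √(430² + 90.1²)) / 90.1 = 405 × (430 + 439.338) / 90.1 ≈ 3907.7 mm.
Then N = f²/(c·h) = 25² / (0.02 × 3907.7) = 625 / 78.154 ≈ 8.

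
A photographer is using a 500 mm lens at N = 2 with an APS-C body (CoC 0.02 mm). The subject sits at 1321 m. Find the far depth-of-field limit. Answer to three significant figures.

1670 m

Hyperfocal distance H = f²/(N·c) + f = 500²/(2 × 0.02) + 500 = 250000/0.04 + 500 ≈ 6250500.0 mm ≈ 6250 m.
Far limit Df = s·(H − f)/(H − s) = 1321000 × (6250500.0 − 500) / (6250500.0 − 1321000) = 1321000 × 6250000.0 / 4929500.0 ≈ 1674866 mm ≈ 1670 m.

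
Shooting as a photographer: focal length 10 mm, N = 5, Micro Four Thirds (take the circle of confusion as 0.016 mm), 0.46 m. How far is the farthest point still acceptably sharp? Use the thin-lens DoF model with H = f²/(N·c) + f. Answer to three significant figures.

0.719 m

Hyperfocal distance H = f²/(N·c) + f = 10²/(5 × 0.016) + 10 = 100/0.08 + 10 ≈ 1260.0 mm ≈ 1.260 m.
Far limit Df = s·(H − f)/(H − s) = 460 × (1260.0 − 10) / (1260.0 − 460) = 460 × 1250.0 / 800.0 ≈ 718.75 mm ≈ 0.719 m.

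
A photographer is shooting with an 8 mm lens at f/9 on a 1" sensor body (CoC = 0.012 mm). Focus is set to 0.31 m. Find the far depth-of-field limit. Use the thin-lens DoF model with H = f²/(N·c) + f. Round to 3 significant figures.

Hyperfocal distance H = f²/(N·c) + f = 8²/(9 × 0.012) + 8 = 64/0.108 + 8 ≈ 600.6 mm ≈ 0.601 m.
Far limit Df = s·(H − f)/(H − s) = 310 × (600.6 − 8) / (600.6 − 310) = 310 × 592.6 / 290.6 ≈ 632.17 mm ≈ 0.632 m.

0.632 m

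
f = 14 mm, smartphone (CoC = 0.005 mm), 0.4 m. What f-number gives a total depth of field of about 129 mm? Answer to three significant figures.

f/16

Write h = H − f = f²/(N·c). The thin-lens limits are Dn = s·h/(h + (s−f)) and Df = s·h/(h − (s−f)), so DoF = Df − Dn = 2·s·(s−f)·h / (h² − (s−f)²).
That is a quadratic in h: DoF·h² − 2·s·(s−f)·h − DoF·(s−f)² = 0 ⇒ h = (s−f)·(s + √(s² + DoF²)) / DoF = 386 × (400 + √(400² + 129²)) / 129 = 386 × (400 + 420.287) / 129 ≈ 2454.5 mm.
Then N = f²/(c·h) = 14² / (0.005 × 2454.5) = 196 / 12.273 ≈ 16.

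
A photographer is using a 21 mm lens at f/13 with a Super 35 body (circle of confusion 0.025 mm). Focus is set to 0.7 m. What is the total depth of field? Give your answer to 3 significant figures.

Hyperfocal distance H = f²/(N·c) + f = 21²/(13 × 0.025) + 21 = 441/0.325 + 21 ≈ 1377.9 mm ≈ 1.378 m.
Near limit Dn = s·(H − f)/(H + s − 2f) = 700 × (1377.9 − 21) / (1377.9 + 700 − 2 × 21) = 700 × 1356.9 / 2035.9 ≈ 466.54 mm.
Far limit Df = s·(H − f)/(H − s) = 700 × (1377.9 − 21) / (1377.9 − 700) = 700 × 1356.9 / 677.9 ≈ 1401.11 mm.
Depth of field = Df − Dn = 1401.11 − 466.54 ≈ 934.57 mm ≈ 0.935 m.

0.935 m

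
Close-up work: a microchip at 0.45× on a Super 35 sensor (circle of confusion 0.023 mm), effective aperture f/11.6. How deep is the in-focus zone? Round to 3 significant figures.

2.64 mm

At magnification m, DoF ≈ 2·N_eff·c/m² = 2 × 11.6 × 0.023 / 0.45² = 0.5336 / 0.2025 ≈ 2.64 mm.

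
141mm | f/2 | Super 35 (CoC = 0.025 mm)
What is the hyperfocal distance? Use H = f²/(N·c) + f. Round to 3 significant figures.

Hyperfocal distance H = f²/(N·c) + f = 141²/(2 × 0.025) + 141 = 19881/0.05 + 141 ≈ 397761.0 mm ≈ 398 m.

398 m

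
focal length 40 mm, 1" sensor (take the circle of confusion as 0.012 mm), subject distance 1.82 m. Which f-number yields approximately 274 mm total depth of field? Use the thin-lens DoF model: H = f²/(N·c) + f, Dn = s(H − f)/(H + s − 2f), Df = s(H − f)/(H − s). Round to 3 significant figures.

Write h = H − f = f²/(N·c). The thin-lens limits are Dn = s·h/(h + (s−f)) and Df = s·h/(h − (s−f)), so DoF = Df − Dn = 2·s·(s−f)·h / (h² − (s−f)²).
That is a quadratic in h: DoF·h² − 2·s·(s−f)·h − DoF·(s−f)² = 0 ⇒ h = (s−f)·(s + √(s² + DoF²)) / DoF = 1780 × (1820 + √(1820² + 274²)) / 274 = 1780 × (1820 + 1840.51) / 274 ≈ 23780 mm.
Then N = f²/(c·h) = 40² / (0.012 × 23780) = 1600 / 285.36 ≈ 5.61.

f/5.61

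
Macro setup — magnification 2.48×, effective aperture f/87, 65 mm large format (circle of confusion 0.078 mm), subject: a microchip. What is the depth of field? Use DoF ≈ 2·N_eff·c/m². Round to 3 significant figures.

At magnification m, DoF ≈ 2·N_eff·c/m² = 2 × 87 × 0.078 / 2.48² = 13.57 / 6.15 ≈ 2.21 mm.

2.21 mm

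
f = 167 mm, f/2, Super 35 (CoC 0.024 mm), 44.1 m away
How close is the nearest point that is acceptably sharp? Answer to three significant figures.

41.0 m

Hyperfocal distance H = f²/(N·c) + f = 167²/(2 × 0.024) + 167 = 27889/0.048 + 167 ≈ 581187.8 mm ≈ 581.2 m.
Near limit Dn = s·(H − f)/(H + s − 2f) = 44100 × (581187.8 − 167) / (581187.8 + 44100 − 2 × 167) = 44100 × 581020.8 / 624953.8 ≈ 41000 mm ≈ 41.0 m.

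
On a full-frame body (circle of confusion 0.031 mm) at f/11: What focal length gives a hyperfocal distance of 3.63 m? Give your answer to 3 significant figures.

35.0 mm

From H = f²/(N·c) + f, with f ≪ H: f ≈ √(H·N·c) = √(3630 × 11 × 0.031) = √1237.8 ≈ 35.18 mm.
Exact: f² + N·c·f − N·c·H = 0 ⇒ f = (−N·c + √((N·c)² + 4·N·c·H))/2 = (−0.341 + √4951.4)/2 ≈ 35.013 mm ≈ 35.0 mm.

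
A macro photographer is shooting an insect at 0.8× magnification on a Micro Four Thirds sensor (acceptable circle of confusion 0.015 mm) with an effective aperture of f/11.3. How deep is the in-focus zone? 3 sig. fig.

0.530 mm

At magnification m, DoF ≈ 2·N_eff·c/m² = 2 × 11.3 × 0.015 / 0.8² = 0.339 / 0.64 ≈ 0.53 mm.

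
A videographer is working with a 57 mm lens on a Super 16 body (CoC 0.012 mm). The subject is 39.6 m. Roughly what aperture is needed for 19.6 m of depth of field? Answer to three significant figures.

Write h = H − f = f²/(N·c). The thin-lens limits are Dn = s·h/(h + (s−f)) and Df = s·h/(h − (s−f)), so DoF = Df − Dn = 2·s·(s−f)·h / (h² − (s−f)²).
That is a quadratic in h: DoF·h² − 2·s·(s−f)·h − DoF·(s−f)² = 0 ⇒ h = (s−f)·(s + √(s² + DoF²)) / DoF = 39543 × (39600 + √(39600² + 19600²)) / 19600 = 39543 × (39600 + 44185.1) / 19600 ≈ 169036 mm.
Then N = f²/(c·h) = 57² / (0.012 × 169036) = 3249 / 2028.4 ≈ 1.60.

f/1.60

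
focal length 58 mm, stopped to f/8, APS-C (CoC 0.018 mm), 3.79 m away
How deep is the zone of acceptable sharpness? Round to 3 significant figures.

1.24 m

Hyperfocal distance H = f²/(N·c) + f = 58²/(8 × 0.018) + 58 = 3364/0.144 + 58 ≈ 23419.1 mm ≈ 23.42 m.
Near limit Dn = s·(H − f)/(H + s − 2f) = 3790 × (23419.1 − 58) / (23419.1 + 3790 − 2 × 58) = 3790 × 23361.1 / 27093.1 ≈ 3267.9 mm.
Far limit Df = s·(H − f)/(H − s) = 3790 × (23419.1 − 58) / (23419.1 − 3790) = 3790 × 23361.1 / 19629.1 ≈ 4510.6 mm.
Depth of field = Df − Dn = 4510.6 − 3267.9 ≈ 1242.7 mm ≈ 1.24 m.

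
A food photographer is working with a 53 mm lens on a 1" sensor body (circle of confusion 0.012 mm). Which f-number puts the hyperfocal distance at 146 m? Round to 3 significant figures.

f/1.60

Rearrange H = f²/(N·c) + f for N: N = f² / ((H − f)·c).
N = 53² / ((146000 − 53) × 0.012) = 2809 / 1751 ≈ 1.60.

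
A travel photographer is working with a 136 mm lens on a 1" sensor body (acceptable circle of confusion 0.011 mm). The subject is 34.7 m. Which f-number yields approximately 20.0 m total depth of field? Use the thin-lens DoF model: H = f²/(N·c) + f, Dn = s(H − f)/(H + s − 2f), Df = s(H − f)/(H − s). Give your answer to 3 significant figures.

Write h = H − f = f²/(N·c). The thin-lens limits are Dn = s·h/(h + (s−f)) and Df = s·h/(h − (s−f)), so DoF = Df − Dn = 2·s·(s−f)·h / (h² − (s−f)²).
That is a quadratic in h: DoF·h² − 2·s·(s−f)·h − DoF·(s−f)² = 0 ⇒ h = (s−f)·(s + √(s² + DoF²)) / DoF = 34564 × (34700 + √(34700² + 20000²)) / 20000 = 34564 × (34700 + 40051.1) / 20000 ≈ 129185 mm.
Then N = f²/(c·h) = 136² / (0.011 × 129185) = 18496 / 1421.0 ≈ 13.

f/13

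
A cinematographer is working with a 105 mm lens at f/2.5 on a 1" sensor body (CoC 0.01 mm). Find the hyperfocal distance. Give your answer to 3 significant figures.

Hyperfocal distance H = f²/(N·c) + f = 105²/(2.5 × 0.01) + 105 = 11025/0.025 + 105 ≈ 441105.0 mm ≈ 441 m.

441 m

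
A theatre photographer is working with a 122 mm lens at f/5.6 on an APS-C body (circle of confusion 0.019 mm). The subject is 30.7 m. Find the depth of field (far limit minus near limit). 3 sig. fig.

Hyperfocal distance H = f²/(N·c) + f = 122²/(5.6 × 0.019) + 122 = 14884/0.1064 + 122 ≈ 140009.2 mm ≈ 140.0 m.
Near limit Dn = s·(H − f)/(H + s − 2f) = 30700 × (140009.2 − 122) / (140009.2 + 30700 − 2 × 122) = 30700 × 139887.2 / 170465.2 ≈ 25193 mm.
Far limit Df = s·(H − f)/(H − s) = 30700 × (140009.2 − 122) / (140009.2 − 30700) = 30700 × 139887.2 / 109309.2 ≈ 39288 mm.
Depth of field = Df − Dn = 39288 − 25193 ≈ 14095 mm ≈ 14.1 m.

14.1 m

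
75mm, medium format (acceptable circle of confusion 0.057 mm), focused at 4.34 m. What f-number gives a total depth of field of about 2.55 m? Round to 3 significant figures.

Write h = H − f = f²/(N·c). The thin-lens limits are Dn = s·h/(h + (s−f)) and Df = s·h/(h − (s−f)), so DoF = Df − Dn = 2·s·(s−f)·h / (h² − (s−f)²).
That is a quadratic in h: DoF·h² − 2·s·(s−f)·h − DoF·(s−f)² = 0 ⇒ h = (s−f)·(s + √(s² + DoF²)) / DoF = 4265 × (4340 + √(4340² + 2550²)) / 2550 = 4265 × (4340 + 5033.70) / 2550 ≈ 15678 mm.
Then N = f²/(c·h) = 75² / (0.057 × 15678) = 5625 / 893.64 ≈ 6.29.

f/6.29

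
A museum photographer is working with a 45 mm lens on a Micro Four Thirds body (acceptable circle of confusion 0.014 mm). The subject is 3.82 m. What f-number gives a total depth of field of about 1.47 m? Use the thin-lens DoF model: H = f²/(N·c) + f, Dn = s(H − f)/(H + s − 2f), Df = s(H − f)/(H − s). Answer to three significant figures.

f/7.12

Write h = H − f = f²/(N·c). The thin-lens limits are Dn = s·h/(h + (s−f)) and Df = s·h/(h − (s−f)), so DoF = Df − Dn = 2·s·(s−f)·h / (h² − (s−f)²).
That is a quadratic in h: DoF·h² − 2·s·(s−f)·h − DoF·(s−f)² = 0 ⇒ h = (s−f)·(s + √(s² + DoF²)) / DoF = 3775 × (3820 + √(3820² + 1470²)) / 1470 = 3775 × (3820 + 4093.08) / 1470 ≈ 20321 mm.
Then N = f²/(c·h) = 45² / (0.014 × 20321) = 2025 / 284.49 ≈ 7.12.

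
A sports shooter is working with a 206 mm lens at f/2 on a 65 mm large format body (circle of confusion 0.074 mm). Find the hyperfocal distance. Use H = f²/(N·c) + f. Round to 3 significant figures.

287 m

Hyperfocal distance H = f²/(N·c) + f = 206²/(2 × 0.074) + 206 = 42436/0.148 + 206 ≈ 286935.7 mm ≈ 287 m.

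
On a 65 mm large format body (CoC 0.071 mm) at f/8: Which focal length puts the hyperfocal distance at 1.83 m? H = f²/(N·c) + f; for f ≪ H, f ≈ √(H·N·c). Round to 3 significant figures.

32.0 mm

From H = f²/(N·c) + f, with f ≪ H: f ≈ √(H·N·c) = √(1830 × 8 × 0.071) = √1039.4 ≈ 32.24 mm.
Exact: f² + N·c·f − N·c·H = 0 ⇒ f = (−N·c + √((N·c)² + 4·N·c·H))/2 = (−0.568 + √4158.1)/2 ≈ 31.958 mm ≈ 32.0 mm.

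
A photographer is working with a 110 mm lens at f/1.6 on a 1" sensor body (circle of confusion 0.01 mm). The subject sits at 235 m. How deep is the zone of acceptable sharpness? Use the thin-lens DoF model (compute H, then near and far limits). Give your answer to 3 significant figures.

162 m

Hyperfocal distance H = f²/(N·c) + f = 110²/(1.6 × 0.01) + 110 = 12100/0.016 + 110 ≈ 756360.0 mm ≈ 756.4 m.
Near limit Dn = s·(H − f)/(H + s − 2f) = 235000 × (756360.0 − 110) / (756360.0 + 235000 − 2 × 110) = 235000 × 756250.0 / 991140.0 ≈ 179307 mm.
Far limit Df = s·(H − f)/(H − s) = 235000 × (756360.0 − 110) / (756360.0 − 235000) = 235000 × 756250.0 / 521360.0 ≈ 340875 mm.
Depth of field = Df − Dn = 340875 − 179307 ≈ 161568 mm ≈ 162 m.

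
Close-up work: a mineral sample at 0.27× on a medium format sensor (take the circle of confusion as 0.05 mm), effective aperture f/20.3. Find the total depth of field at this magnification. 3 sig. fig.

At magnification m, DoF ≈ 2·N_eff·c/m² = 2 × 20.3 × 0.05 / 0.27² = 2.03 / 0.0729 ≈ 27.8 mm.

27.8 mm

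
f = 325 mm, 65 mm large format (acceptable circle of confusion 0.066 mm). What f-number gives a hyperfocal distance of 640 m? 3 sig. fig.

f/2.50

Rearrange H = f²/(N·c) + f for N: N = f² / ((H − f)·c).
N = 325² / ((640000 − 325) × 0.066) = 105625 / 42219 ≈ 2.50.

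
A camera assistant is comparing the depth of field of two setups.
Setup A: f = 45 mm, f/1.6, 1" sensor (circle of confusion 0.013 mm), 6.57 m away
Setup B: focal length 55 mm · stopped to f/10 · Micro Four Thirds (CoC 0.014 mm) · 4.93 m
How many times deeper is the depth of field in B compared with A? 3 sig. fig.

Setup A: H = 45²/(1.6×0.013) + 45 ≈ 97400.8 mm; DoF = Df − Dn = 7041.97 − 6157.32 ≈ 884.65 mm.
Setup B: H = 55²/(10×0.014) + 55 ≈ 21662.1 mm; DoF = Df − Dn = 6366.4 − 4022.5 ≈ 2343.9 mm.
Ratio = 2343.9 / 884.65 ≈ 2.65.

2.65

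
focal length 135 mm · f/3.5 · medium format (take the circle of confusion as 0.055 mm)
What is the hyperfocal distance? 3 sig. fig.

Hyperfocal distance H = f²/(N·c) + f = 135²/(3.5 × 0.055) + 135 = 18225/0.1925 + 135 ≈ 94810.3 mm ≈ 94.8 m.

94.8 m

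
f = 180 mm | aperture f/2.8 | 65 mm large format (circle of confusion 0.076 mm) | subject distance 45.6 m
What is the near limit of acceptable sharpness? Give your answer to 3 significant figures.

35.1 m

Hyperfocal distance H = f²/(N·c) + f = 180²/(2.8 × 0.076) + 180 = 32400/0.2128 + 180 ≈ 152435.6 mm ≈ 152.4 m.
Near limit Dn = s·(H − f)/(H + s − 2f) = 45600 × (152435.6 − 180) / (152435.6 + 45600 − 2 × 180) = 45600 × 152255.6 / 197675.6 ≈ 35122 mm ≈ 35.1 m.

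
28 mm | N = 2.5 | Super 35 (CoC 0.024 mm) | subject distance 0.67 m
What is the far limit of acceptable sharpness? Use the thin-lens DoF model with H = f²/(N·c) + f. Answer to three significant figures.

Hyperfocal distance H = f²/(N·c) + f = 28²/(2.5 × 0.024) + 28 = 784/0.06 + 28 ≈ 13094.7 mm ≈ 13.09 m.
Far limit Df = s·(H − f)/(H − s) = 670 × (13094.7 − 28) / (13094.7 − 670) = 670 × 13066.7 / 12424.7 ≈ 704.62 mm ≈ 0.705 m.

0.705 m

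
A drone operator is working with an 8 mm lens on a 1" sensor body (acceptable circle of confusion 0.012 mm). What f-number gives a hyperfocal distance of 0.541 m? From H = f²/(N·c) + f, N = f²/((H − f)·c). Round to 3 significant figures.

f/10

Rearrange H = f²/(N·c) + f for N: N = f² / ((H − f)·c).
N = 8² / ((541 − 8) × 0.012) = 64 / 6.396 ≈ 10.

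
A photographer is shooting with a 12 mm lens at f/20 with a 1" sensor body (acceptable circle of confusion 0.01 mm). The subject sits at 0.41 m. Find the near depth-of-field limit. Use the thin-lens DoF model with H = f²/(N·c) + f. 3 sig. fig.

264 mm

Hyperfocal distance H = f²/(N·c) + f = 12²/(20 × 0.01) + 12 = 144/0.2 + 12 ≈ 732.0 mm ≈ 0.732 m.
Near limit Dn = s·(H − f)/(H + s − 2f) = 410 × (732.0 − 12) / (732.0 + 410 − 2 × 12) = 410 × 720.0 / 1118.0 ≈ 264.04 mm.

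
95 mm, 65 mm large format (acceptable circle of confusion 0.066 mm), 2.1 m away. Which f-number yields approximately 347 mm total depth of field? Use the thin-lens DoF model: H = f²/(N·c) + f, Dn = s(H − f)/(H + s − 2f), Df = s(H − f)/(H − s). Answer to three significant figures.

Write h = H − f = f²/(N·c). The thin-lens limits are Dn = s·h/(h + (s−f)) and Df = s·h/(h − (s−f)), so DoF = Df − Dn = 2·s·(s−f)·h / (h² − (s−f)²).
That is a quadratic in h: DoF·h² − 2·s·(s−f)·h − DoF·(s−f)² = 0 ⇒ h = (s−f)·(s + √(s² + DoF²)) / DoF = 2005 × (2100 + √(2100² + 347²)) / 347 = 2005 × (2100 + 2128.48) / 347 ≈ 24433 mm.
Then N = f²/(c·h) = 95² / (0.066 × 24433) = 9025 / 1612.5 ≈ 5.60.

f/5.60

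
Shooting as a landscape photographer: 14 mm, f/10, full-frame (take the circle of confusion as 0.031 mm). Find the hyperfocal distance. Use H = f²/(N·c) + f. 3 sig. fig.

0.646 m

Hyperfocal distance H = f²/(N·c) + f = 14²/(10 × 0.031) + 14 = 196/0.31 + 14 ≈ 646.3 mm ≈ 0.646 m.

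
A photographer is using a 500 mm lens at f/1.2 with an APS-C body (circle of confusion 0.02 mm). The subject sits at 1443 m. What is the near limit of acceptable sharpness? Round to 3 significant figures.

Hyperfocal distance H = f²/(N·c) + f = 500²/(1.2 × 0.02) + 500 = 250000/0.024 + 500 ≈ 10417166.7 mm ≈ 10417 m.
Near limit Dn = s·(H − f)/(H + s − 2f) = 1443000 × (10417166.7 − 500) / (10417166.7 + 1443000 − 2 × 500) = 1443000 × 10416666.7 / 11859166.7 ≈ 1267479 mm ≈ 1270 m.

1270 m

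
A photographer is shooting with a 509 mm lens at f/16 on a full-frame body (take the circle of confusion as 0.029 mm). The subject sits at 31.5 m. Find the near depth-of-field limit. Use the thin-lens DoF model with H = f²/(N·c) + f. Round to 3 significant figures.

Hyperfocal distance H = f²/(N·c) + f = 509²/(16 × 0.029) + 509 = 259081/0.464 + 509 ≈ 558873.2 mm ≈ 558.9 m.
Near limit Dn = s·(H − f)/(H + s − 2f) = 31500 × (558873.2 − 509) / (558873.2 + 31500 − 2 × 509) = 31500 × 558364.2 / 589355.2 ≈ 29844 mm ≈ 29.8 m.

29.8 m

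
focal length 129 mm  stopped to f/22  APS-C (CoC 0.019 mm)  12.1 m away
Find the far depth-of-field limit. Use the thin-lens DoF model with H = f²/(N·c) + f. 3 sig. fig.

Hyperfocal distance H = f²/(N·c) + f = 129²/(22 × 0.019) + 129 = 16641/0.418 + 129 ≈ 39940.0 mm ≈ 39.94 m.
Far limit Df = s·(H − f)/(H − s) = 12100 × (39940.0 − 129) / (39940.0 − 12100) = 12100 × 39811.0 / 27840.0 ≈ 17303 mm ≈ 17.3 m.

17.3 m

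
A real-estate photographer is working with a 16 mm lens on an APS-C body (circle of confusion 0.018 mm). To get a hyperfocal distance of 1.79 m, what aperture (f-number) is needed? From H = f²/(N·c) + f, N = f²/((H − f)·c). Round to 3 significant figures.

f/8.02

Rearrange H = f²/(N·c) + f for N: N = f² / ((H − f)·c).
N = 16² / ((1790 − 16) × 0.018) = 256 / 31.93 ≈ 8.02.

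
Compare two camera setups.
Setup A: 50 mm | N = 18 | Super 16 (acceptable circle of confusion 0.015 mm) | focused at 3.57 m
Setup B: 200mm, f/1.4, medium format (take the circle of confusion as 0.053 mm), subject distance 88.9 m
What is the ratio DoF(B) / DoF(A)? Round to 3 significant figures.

9.48

Setup A: H = 50²/(18×0.015) + 50 ≈ 9309.3 mm; DoF = Df − Dn = 5759.6 − 2586.7 ≈ 3172.9 mm.
Setup B: H = 200²/(1.4×0.053) + 200 ≈ 539283.6 mm; DoF = Df − Dn = 106408 − 76339 ≈ 30069 mm.
Ratio = 30069 / 3172.9 ≈ 9.48.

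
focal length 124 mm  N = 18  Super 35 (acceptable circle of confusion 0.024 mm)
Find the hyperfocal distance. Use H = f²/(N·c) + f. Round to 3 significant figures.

35.7 m

Hyperfocal distance H = f²/(N·c) + f = 124²/(18 × 0.024) + 124 = 15376/0.432 + 124 ≈ 35716.6 mm ≈ 35.7 m.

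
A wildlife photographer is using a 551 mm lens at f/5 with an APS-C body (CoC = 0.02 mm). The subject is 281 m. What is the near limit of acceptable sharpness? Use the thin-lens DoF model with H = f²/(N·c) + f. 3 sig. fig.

Hyperfocal distance H = f²/(N·c) + f = 551²/(5 × 0.02) + 551 = 303601/0.1 + 551 ≈ 3036561.0 mm ≈ 3037 m.
Near limit Dn = s·(H − f)/(H + s − 2f) = 281000 × (3036561.0 − 551) / (3036561.0 + 281000 − 2 × 551) = 281000 × 3036010.0 / 3316459.0 ≈ 257238 mm ≈ 257 m.

257 m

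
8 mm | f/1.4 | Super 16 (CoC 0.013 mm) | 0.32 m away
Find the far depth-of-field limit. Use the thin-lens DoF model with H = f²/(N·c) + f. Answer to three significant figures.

Hyperfocal distance H = f²/(N·c) + f = 8²/(1.4 × 0.013) + 8 = 64/0.0182 + 8 ≈ 3524.5 mm ≈ 3.524 m.
Far limit Df = s·(H − f)/(H − s) = 320 × (3524.5 − 8) / (3524.5 − 320) = 320 × 3516.5 / 3204.5 ≈ 351.16 mm.

351 mm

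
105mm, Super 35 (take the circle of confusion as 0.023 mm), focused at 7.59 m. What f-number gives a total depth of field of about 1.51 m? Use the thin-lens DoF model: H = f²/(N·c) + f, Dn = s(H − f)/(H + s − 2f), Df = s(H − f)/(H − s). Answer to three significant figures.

f/6.31

Write h = H − f = f²/(N·c). The thin-lens limits are Dn = s·h/(h + (s−f)) and Df = s·h/(h − (s−f)), so DoF = Df − Dn = 2·s·(s−f)·h / (h² − (s−f)²).
That is a quadratic in h: DoF·h² − 2·s·(s−f)·h − DoF·(s−f)² = 0 ⇒ h = (s−f)·(s + √(s² + DoF²)) / DoF = 7485 × (7590 + √(7590² + 1510²)) / 1510 = 7485 × (7590 + 7738.75) / 1510 ≈ 75984 mm.
Then N = f²/(c·h) = 105² / (0.023 × 75984) = 11025 / 1747.6 ≈ 6.31.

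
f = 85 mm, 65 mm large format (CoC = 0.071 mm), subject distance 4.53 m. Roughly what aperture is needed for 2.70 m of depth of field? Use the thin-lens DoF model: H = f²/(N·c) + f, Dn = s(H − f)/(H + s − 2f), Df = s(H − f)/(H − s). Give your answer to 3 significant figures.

Write h = H − f = f²/(N·c). The thin-lens limits are Dn = s·h/(h + (s−f)) and Df = s·h/(h − (s−f)), so DoF = Df − Dn = 2·s·(s−f)·h / (h² − (s−f)²).
That is a quadratic in h: DoF·h² − 2·s·(s−f)·h − DoF·(s−f)² = 0 ⇒ h = (s−f)·(s + √(s² + DoF²)) / DoF = 4445 × (4530 + √(4530² + 2700²)) / 2700 = 4445 × (4530 + 5273.60) / 2700 ≈ 16140 mm.
Then N = f²/(c·h) = 85² / (0.071 × 16140) = 7225 / 1145.9 ≈ 6.31.

f/6.31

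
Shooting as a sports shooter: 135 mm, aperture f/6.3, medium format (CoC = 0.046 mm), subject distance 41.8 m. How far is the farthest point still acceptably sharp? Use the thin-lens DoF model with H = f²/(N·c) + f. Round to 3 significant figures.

124 m

Hyperfocal distance H = f²/(N·c) + f = 135²/(6.3 × 0.046) + 135 = 18225/0.2898 + 135 ≈ 63023.2 mm ≈ 63.02 m.
Far limit Df = s·(H − f)/(H − s) = 41800 × (63023.2 − 135) / (63023.2 − 41800) = 41800 × 62888.2 / 21223.2 ≈ 123861 mm ≈ 124 m.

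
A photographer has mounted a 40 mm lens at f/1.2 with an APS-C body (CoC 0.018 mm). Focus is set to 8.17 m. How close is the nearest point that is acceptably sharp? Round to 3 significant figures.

7.36 m

Hyperfocal distance H = f²/(N·c) + f = 40²/(1.2 × 0.018) + 40 = 1600/0.0216 + 40 ≈ 74114.1 mm ≈ 74.11 m.
Near limit Dn = s·(H − f)/(H + s − 2f) = 8170 × (74114.1 − 40) / (74114.1 + 8170 − 2 × 40) = 8170 × 74074.1 / 82204.1 ≈ 7362.0 mm ≈ 7.36 m.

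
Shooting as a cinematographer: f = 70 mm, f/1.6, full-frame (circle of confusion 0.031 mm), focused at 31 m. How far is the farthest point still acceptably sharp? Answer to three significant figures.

45.1 m

Hyperfocal distance H = f²/(N·c) + f = 70²/(1.6 × 0.031) + 70 = 4900/0.0496 + 70 ≈ 98860.3 mm ≈ 98.86 m.
Far limit Df = s·(H − f)/(H − s) = 31000 × (98860.3 − 70) / (98860.3 − 31000) = 31000 × 98790.3 / 67860.3 ≈ 45129 mm ≈ 45.1 m.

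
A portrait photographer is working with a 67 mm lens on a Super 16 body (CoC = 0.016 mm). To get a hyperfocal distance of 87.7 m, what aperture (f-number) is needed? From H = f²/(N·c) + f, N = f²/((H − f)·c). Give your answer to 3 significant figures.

f/3.20

Rearrange H = f²/(N·c) + f for N: N = f² / ((H − f)·c).
N = 67² / ((87700 − 67) × 0.016) = 4489 / 1402 ≈ 3.20.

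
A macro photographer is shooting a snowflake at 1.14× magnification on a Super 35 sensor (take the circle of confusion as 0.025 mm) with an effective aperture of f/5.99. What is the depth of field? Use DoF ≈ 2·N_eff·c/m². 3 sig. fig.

At magnification m, DoF ≈ 2·N_eff·c/m² = 2 × 5.99 × 0.025 / 1.14² = 0.2995 / 1.3 ≈ 0.23 mm.

0.230 mm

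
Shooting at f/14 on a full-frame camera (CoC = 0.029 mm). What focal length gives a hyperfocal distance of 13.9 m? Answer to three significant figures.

74.9 mm

From H = f²/(N·c) + f, with f ≪ H: f ≈ √(H·N·c) = √(13900 × 14 × 0.029) = √5643.4 ≈ 75.12 mm.
Exact: f² + N·c·f − N·c·H = 0 ⇒ f = (−N·c + √((N·c)² + 4·N·c·H))/2 = (−0.406 + √22574)/2 ≈ 74.920 mm ≈ 74.9 mm.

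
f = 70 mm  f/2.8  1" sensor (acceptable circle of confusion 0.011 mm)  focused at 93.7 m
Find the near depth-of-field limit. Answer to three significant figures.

Hyperfocal distance H = f²/(N·c) + f = 70²/(2.8 × 0.011) + 70 = 4900/0.0308 + 70 ≈ 159160.9 mm ≈ 159.2 m.
Near limit Dn = s·(H − f)/(H + s − 2f) = 93700 × (159160.9 − 70) / (159160.9 + 93700 − 2 × 70) = 93700 × 159090.9 / 252720.9 ≈ 58985 mm ≈ 59.0 m.

59.0 m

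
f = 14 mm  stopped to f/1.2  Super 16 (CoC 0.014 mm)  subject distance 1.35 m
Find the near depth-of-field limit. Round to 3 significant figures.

1.21 m

Hyperfocal distance H = f²/(N·c) + f = 14²/(1.2 × 0.014) + 14 = 196/0.0168 + 14 ≈ 11680.7 mm ≈ 11.68 m.
Near limit Dn = s·(H − f)/(H + s − 2f) = 1350 × (11680.7 − 14) / (11680.7 + 1350 − 2 × 14) = 1350 × 11666.7 / 13002.7 ≈ 1211.3 mm ≈ 1.21 m.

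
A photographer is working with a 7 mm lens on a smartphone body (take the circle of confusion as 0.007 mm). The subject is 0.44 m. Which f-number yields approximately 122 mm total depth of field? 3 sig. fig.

Write h = H − f = f²/(N·c). The thin-lens limits are Dn = s·h/(h + (s−f)) and Df = s·h/(h − (s−f)), so DoF = Df − Dn = 2·s·(s−f)·h / (h² − (s−f)²).
That is a quadratic in h: DoF·h² − 2·s·(s−f)·h − DoF·(s−f)² = 0 ⇒ h = (s−f)·(s + √(s² + DoF²)) / DoF = 433 × (440 + √(440² + 122²)) / 122 = 433 × (440 + 456.600) / 122 ≈ 3182.2 mm.
Then N = f²/(c·h) = 7² / (0.007 × 3182.2) = 49 / 22.275 ≈ 2.20.

f/2.20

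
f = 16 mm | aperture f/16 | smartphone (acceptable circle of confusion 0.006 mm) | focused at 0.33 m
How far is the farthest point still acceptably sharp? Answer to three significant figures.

374 mm

Hyperfocal distance H = f²/(N·c) + f = 16²/(16 × 0.006) + 16 = 256/0.096 + 16 ≈ 2682.7 mm ≈ 2.683 m.
Far limit Df = s·(H − f)/(H − s) = 330 × (2682.7 − 16) / (2682.7 − 330) = 330 × 2666.7 / 2352.7 ≈ 374.04 mm.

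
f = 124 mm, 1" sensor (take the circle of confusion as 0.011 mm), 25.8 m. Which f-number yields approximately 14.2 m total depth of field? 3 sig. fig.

Write h = H − f = f²/(N·c). The thin-lens limits are Dn = s·h/(h + (s−f)) and Df = s·h/(h − (s−f)), so DoF = Df − Dn = 2·s·(s−f)·h / (h² − (s−f)²).
That is a quadratic in h: DoF·h² − 2·s·(s−f)·h − DoF·(s−f)² = 0 ⇒ h = (s−f)·(s + √(s² + DoF²)) / DoF = 25676 × (25800 + √(25800² + 14200²)) / 14200 = 25676 × (25800 + 29449.6) / 14200 ≈ 99901 mm.
Then N = f²/(c·h) = 124² / (0.011 × 99901) = 15376 / 1098.9 ≈ 14.

f/14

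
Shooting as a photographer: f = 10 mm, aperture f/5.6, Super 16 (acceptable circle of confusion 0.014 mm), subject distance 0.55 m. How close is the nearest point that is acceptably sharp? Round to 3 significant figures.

386 mm

Hyperfocal distance H = f²/(N·c) + f = 10²/(5.6 × 0.014) + 10 = 100/0.0784 + 10 ≈ 1285.5 mm ≈ 1.286 m.
Near limit Dn = s·(H − f)/(H + s − 2f) = 550 × (1285.5 − 10) / (1285.5 + 550 − 2 × 10) = 550 × 1275.5 / 1815.5 ≈ 386.41 mm.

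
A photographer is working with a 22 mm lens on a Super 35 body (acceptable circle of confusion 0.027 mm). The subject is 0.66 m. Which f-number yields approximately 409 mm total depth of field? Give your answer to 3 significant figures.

Write h = H − f = f²/(N·c). The thin-lens limits are Dn = s·h/(h + (s−f)) and Df = s·h/(h − (s−f)), so DoF = Df − Dn = 2·s·(s−f)·h / (h² − (s−f)²).
That is a quadratic in h: DoF·h² − 2·s·(s−f)·h − DoF·(s−f)² = 0 ⇒ h = (s−f)·(s + √(s² + DoF²)) / DoF = 638 × (660 + √(660² + 409²)) / 409 = 638 × (660 + 776.454) / 409 ≈ 2240.7 mm.
Then N = f²/(c·h) = 22² / (0.027 × 2240.7) = 484 / 60.500 ≈ 8.

f/8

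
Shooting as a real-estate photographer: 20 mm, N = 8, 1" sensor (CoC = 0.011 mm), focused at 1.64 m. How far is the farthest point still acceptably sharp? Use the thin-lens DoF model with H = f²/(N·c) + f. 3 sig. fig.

2.55 m

Hyperfocal distance H = f²/(N·c) + f = 20²/(8 × 0.011) + 20 = 400/0.088 + 20 ≈ 4565.5 mm ≈ 4.565 m.
Far limit Df = s·(H − f)/(H − s) = 1640 × (4565.5 − 20) / (4565.5 − 1640) = 1640 × 4545.5 / 2925.5 ≈ 2548.2 mm ≈ 2.55 m.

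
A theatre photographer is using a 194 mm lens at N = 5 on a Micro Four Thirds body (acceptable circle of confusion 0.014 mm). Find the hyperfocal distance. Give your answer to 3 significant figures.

Hyperfocal distance H = f²/(N·c) + f = 194²/(5 × 0.014) + 194 = 37636/0.07 + 194 ≈ 537851.1 mm ≈ 538 m.

538 m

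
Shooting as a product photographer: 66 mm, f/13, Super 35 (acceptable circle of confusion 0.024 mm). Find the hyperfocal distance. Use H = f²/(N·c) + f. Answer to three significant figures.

14.0 m

Hyperfocal distance H = f²/(N·c) + f = 66²/(13 × 0.024) + 66 = 4356/0.312 + 66 ≈ 14027.5 mm ≈ 14.0 m.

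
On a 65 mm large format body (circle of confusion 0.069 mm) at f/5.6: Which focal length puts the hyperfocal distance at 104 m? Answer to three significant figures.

From H = f²/(N·c) + f, with f ≪ H: f ≈ √(H·N·c) = √(104000 × 5.6 × 0.069) = √40186 ≈ 200.5 mm.
Exact: f² + N·c·f − N·c·H = 0 ⇒ f = (−N·c + √((N·c)² + 4·N·c·H))/2 = (−0.3864 + √160743)/2 ≈ 200.27 mm ≈ 200 mm.

200 mm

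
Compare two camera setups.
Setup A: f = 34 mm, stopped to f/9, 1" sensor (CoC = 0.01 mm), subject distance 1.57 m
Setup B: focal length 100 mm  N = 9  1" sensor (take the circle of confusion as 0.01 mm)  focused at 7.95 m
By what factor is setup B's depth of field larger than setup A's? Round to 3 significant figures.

Setup A: H = 34²/(9×0.01) + 34 ≈ 12878.4 mm; DoF = Df − Dn = 1783.25 − 1402.31 ≈ 380.94 mm.
Setup B: H = 100²/(9×0.01) + 100 ≈ 111211.1 mm; DoF = Df − Dn = 8554.4 − 7425.4 ≈ 1129.0 mm.
Ratio = 1129.0 / 380.94 ≈ 2.96.

2.96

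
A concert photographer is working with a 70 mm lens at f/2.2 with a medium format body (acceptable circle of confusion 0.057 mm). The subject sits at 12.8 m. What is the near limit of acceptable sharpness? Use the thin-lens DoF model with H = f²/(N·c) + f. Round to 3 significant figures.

9.65 m

Hyperfocal distance H = f²/(N·c) + f = 70²/(2.2 × 0.057) + 70 = 4900/0.1254 + 70 ≈ 39145.0 mm ≈ 39.14 m.
Near limit Dn = s·(H − f)/(H + s − 2f) = 12800 × (39145.0 − 70) / (39145.0 + 12800 − 2 × 70) = 12800 × 39075.0 / 51805.0 ≈ 9654.7 mm ≈ 9.65 m.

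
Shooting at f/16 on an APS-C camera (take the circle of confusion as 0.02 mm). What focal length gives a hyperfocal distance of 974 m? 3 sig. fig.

558 mm

From H = f²/(N·c) + f, with f ≪ H: f ≈ √(H·N·c) = √(974000 × 16 × 0.02) = √311680 ≈ 558.3 mm.
The +f correction barely moves this — solving exactly, f² + N·c·f − N·c·H = 0 ⇒ f = (−N·c + √((N·c)² + 4·N·c·H))/2 = (−0.32 + √1246720)/2 ≈ 558.12 mm, so f ≈ 558 mm.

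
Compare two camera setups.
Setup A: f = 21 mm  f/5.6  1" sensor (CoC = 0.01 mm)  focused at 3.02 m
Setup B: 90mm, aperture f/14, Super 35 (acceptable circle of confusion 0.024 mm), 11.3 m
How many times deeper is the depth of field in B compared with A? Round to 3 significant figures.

4.98

Setup A: H = 21²/(5.6×0.01) + 21 ≈ 7896.0 mm; DoF = Df − Dn = 4877.5 − 2187.1 ≈ 2690.4 mm.
Setup B: H = 90²/(14×0.024) + 90 ≈ 24197.1 mm; DoF = Df − Dn = 21122 − 7713 ≈ 13409 mm.
Ratio = 13409 / 2690.4 ≈ 4.98.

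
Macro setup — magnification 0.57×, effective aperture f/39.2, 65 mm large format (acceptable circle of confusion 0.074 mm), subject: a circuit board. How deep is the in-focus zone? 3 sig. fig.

17.9 mm

At magnification m, DoF ≈ 2·N_eff·c/m² = 2 × 39.2 × 0.074 / 0.57² = 5.802 / 0.3249 ≈ 17.9 mm.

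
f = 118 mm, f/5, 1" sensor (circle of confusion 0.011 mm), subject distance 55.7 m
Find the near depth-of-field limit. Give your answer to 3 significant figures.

45.7 m

Hyperfocal distance H = f²/(N·c) + f = 118²/(5 × 0.011) + 118 = 13924/0.055 + 118 ≈ 253281.6 mm ≈ 253.3 m.
Near limit Dn = s·(H − f)/(H + s − 2f) = 55700 × (253281.6 − 118) / (253281.6 + 55700 − 2 × 118) = 55700 × 253163.6 / 308745.6 ≈ 45673 mm ≈ 45.7 m.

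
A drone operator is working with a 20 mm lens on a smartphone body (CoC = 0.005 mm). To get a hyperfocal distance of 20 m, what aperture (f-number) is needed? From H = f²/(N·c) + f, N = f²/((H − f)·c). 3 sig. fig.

f/4

Rearrange H = f²/(N·c) + f for N: N = f² / ((H − f)·c).
N = 20² / ((20000 − 20) × 0.005) = 400 / 99.90 ≈ 4.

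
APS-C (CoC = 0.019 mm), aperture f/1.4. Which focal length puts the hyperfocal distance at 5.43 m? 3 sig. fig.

12.0 mm

From H = f²/(N·c) + f, with f ≪ H: f ≈ √(H·N·c) = √(5430 × 1.4 × 0.019) = √144.44 ≈ 12.02 mm.
The +f correction barely moves this — solving exactly, f² + N·c·f − N·c·H = 0 ⇒ f = (−N·c + √((N·c)² + 4·N·c·H))/2 = (−0.0266 + √577.75)/2 ≈ 12.005 mm, so f ≈ 12.0 mm.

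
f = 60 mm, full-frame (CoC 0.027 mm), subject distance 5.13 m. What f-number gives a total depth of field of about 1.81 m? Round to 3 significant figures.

Write h = H − f = f²/(N·c). The thin-lens limits are Dn = s·h/(h + (s−f)) and Df = s·h/(h − (s−f)), so DoF = Df − Dn = 2·s·(s−f)·h / (h² − (s−f)²).
That is a quadratic in h: DoF·h² − 2·s·(s−f)·h − DoF·(s−f)² = 0 ⇒ h = (s−f)·(s + √(s² + DoF²)) / DoF = 5070 × (5130 + √(5130² + 1810²)) / 1810 = 5070 × (5130 + 5439.94) / 1810 ≈ 29608 mm.
Then N = f²/(c·h) = 60² / (0.027 × 29608) = 3600 / 799.40 ≈ 4.50.

f/4.50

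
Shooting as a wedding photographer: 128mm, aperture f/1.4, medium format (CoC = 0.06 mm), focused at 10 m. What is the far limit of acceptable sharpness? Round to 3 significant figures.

Hyperfocal distance H = f²/(N·c) + f = 128²/(1.4 × 0.06) + 128 = 16384/0.084 + 128 ≈ 195175.6 mm ≈ 195.2 m.
Far limit Df = s·(H − f)/(H − s) = 10000 × (195175.6 − 128) / (195175.6 − 10000) = 10000 × 195047.6 / 185175.6 ≈ 10533 mm ≈ 10.5 m.

10.5 m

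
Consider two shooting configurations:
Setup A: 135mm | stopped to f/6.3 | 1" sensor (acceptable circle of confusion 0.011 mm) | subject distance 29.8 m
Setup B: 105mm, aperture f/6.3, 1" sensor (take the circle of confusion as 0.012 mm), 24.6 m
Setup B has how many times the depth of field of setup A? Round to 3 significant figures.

Setup A: H = 135²/(6.3×0.011) + 135 ≈ 263122.0 mm; DoF = Df − Dn = 33588.8 − 26779.3 ≈ 6809.5 mm.
Setup B: H = 105²/(6.3×0.012) + 105 ≈ 145938.3 mm; DoF = Df − Dn = 29566.1 − 21062.3 ≈ 8503.8 mm.
Ratio = 8503.8 / 6809.5 ≈ 1.25.

1.25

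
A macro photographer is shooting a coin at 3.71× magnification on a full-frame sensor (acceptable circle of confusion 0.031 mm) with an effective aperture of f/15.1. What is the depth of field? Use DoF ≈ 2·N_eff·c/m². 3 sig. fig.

At magnification m, DoF ≈ 2·N_eff·c/m² = 2 × 15.1 × 0.031 / 3.71² = 0.9362 / 13.76 ≈ 0.068 mm.

0.0680 mm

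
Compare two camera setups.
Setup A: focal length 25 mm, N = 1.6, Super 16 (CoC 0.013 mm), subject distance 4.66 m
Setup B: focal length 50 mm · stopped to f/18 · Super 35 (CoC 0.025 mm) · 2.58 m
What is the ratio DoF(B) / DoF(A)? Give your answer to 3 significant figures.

Setup A: H = 25²/(1.6×0.013) + 25 ≈ 30073.1 mm; DoF = Df − Dn = 5509.9 − 4037.2 ≈ 1472.7 mm.
Setup B: H = 50²/(18×0.025) + 50 ≈ 5605.6 mm; DoF = Df − Dn = 4737.4 − 1772.7 ≈ 2964.7 mm.
Ratio = 2964.7 / 1472.7 ≈ 2.01.

2.01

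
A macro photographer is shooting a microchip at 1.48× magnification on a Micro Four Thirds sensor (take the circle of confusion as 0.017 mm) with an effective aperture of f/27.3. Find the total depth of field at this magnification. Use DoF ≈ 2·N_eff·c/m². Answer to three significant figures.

At magnification m, DoF ≈ 2·N_eff·c/m² = 2 × 27.3 × 0.017 / 1.48² = 0.9282 / 2.19 ≈ 0.424 mm.

0.424 mm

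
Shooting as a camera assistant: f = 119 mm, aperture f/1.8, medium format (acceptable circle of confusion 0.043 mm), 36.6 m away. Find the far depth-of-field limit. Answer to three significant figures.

45.7 m

Hyperfocal distance H = f²/(N·c) + f = 119²/(1.8 × 0.043) + 119 = 14161/0.0774 + 119 ≈ 183077.7 mm ≈ 183.1 m.
Far limit Df = s·(H − f)/(H − s) = 36600 × (183077.7 − 119) / (183077.7 − 36600) = 36600 × 182958.7 / 146477.7 ≈ 45715 mm ≈ 45.7 m.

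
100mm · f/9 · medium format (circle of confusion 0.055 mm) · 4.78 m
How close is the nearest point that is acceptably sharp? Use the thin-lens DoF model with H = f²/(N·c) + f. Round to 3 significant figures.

3.88 m

Hyperfocal distance H = f²/(N·c) + f = 100²/(9 × 0.055) + 100 = 10000/0.495 + 100 ≈ 20302.0 mm ≈ 20.30 m.
Near limit Dn = s·(H − f)/(H + s − 2f) = 4780 × (20302.0 − 100) / (20302.0 + 4780 − 2 × 100) = 4780 × 20202.0 / 24882.0 ≈ 3880.9 mm ≈ 3.88 m.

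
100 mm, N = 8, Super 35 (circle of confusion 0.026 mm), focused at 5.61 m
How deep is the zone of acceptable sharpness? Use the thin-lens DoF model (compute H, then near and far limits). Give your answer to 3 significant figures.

1.30 m

Hyperfocal distance H = f²/(N·c) + f = 100²/(8 × 0.026) + 100 = 10000/0.208 + 100 ≈ 48176.9 mm ≈ 48.18 m.
Near limit Dn = s·(H − f)/(H + s − 2f) = 5610 × (48176.9 − 100) / (48176.9 + 5610 − 2 × 100) = 5610 × 48076.9 / 53586.9 ≈ 5033.2 mm.
Far limit Df = s·(H − f)/(H − s) = 5610 × (48176.9 − 100) / (48176.9 − 5610) = 5610 × 48076.9 / 42566.9 ≈ 6336.2 mm.
Depth of field = Df − Dn = 6336.2 − 5033.2 ≈ 1303.0 mm ≈ 1.30 m.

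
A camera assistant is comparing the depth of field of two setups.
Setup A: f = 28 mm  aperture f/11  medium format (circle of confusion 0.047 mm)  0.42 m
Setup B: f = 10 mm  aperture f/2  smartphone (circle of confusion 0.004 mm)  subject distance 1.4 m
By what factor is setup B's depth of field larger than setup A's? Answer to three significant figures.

Setup A: H = 28²/(11×0.047) + 28 ≈ 1544.4 mm; DoF = Df − Dn = 566.42 − 333.73 ≈ 232.69 mm.
Setup B: H = 10²/(2×0.004) + 10 ≈ 12510.0 mm; DoF = Df − Dn = 1575.16 − 1259.90 ≈ 315.26 mm.
Ratio = 315.26 / 232.69 ≈ 1.35.

1.35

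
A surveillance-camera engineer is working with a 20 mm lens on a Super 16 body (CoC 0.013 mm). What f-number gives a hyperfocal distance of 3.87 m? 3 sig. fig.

Rearrange H = f²/(N·c) + f for N: N = f² / ((H − f)·c).
N = 20² / ((3870 − 20) × 0.013) = 400 / 50.05 ≈ 7.99.

f/7.99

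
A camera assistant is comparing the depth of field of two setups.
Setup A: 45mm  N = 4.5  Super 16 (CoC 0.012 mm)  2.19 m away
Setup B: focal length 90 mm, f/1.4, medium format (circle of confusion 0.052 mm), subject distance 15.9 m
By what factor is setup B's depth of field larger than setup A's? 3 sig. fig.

18.3

Setup A: H = 45²/(4.5×0.012) + 45 ≈ 37545.0 mm; DoF = Df − Dn = 2322.87 − 2071.51 ≈ 251.36 mm.
Setup B: H = 90²/(1.4×0.052) + 90 ≈ 111353.7 mm; DoF = Df − Dn = 18533.5 − 13921.8 ≈ 4611.7 mm.
Ratio = 4611.7 / 251.36 ≈ 18.3.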